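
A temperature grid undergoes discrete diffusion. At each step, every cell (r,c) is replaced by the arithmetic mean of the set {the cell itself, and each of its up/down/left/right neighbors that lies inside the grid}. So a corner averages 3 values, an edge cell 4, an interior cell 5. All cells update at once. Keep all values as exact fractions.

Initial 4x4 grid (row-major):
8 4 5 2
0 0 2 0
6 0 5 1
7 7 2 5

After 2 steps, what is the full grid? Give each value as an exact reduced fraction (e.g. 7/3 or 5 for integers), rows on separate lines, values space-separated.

After step 1:
  4 17/4 13/4 7/3
  7/2 6/5 12/5 5/4
  13/4 18/5 2 11/4
  20/3 4 19/4 8/3
After step 2:
  47/12 127/40 367/120 41/18
  239/80 299/100 101/50 131/60
  1021/240 281/100 31/10 13/6
  167/36 1141/240 161/48 61/18

Answer: 47/12 127/40 367/120 41/18
239/80 299/100 101/50 131/60
1021/240 281/100 31/10 13/6
167/36 1141/240 161/48 61/18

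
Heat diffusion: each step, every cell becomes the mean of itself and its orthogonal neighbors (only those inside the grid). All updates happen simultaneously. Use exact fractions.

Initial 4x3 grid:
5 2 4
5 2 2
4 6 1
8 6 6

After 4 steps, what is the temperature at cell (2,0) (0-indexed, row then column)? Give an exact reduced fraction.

Step 1: cell (2,0) = 23/4
Step 2: cell (2,0) = 391/80
Step 3: cell (2,0) = 11939/2400
Step 4: cell (2,0) = 337123/72000
Full grid after step 4:
  160423/43200 2985031/864000 408719/129600
  297943/72000 1334819/360000 187801/54000
  337123/72000 49967/11250 13496/3375
  4661/900 2094283/432000 296267/64800

Answer: 337123/72000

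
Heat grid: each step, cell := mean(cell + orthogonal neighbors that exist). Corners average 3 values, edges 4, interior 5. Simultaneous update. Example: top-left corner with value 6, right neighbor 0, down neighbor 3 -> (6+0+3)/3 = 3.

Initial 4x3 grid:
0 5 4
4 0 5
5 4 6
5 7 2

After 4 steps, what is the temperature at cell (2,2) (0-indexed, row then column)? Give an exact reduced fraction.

Answer: 1903/450

Derivation:
Step 1: cell (2,2) = 17/4
Step 2: cell (2,2) = 87/20
Step 3: cell (2,2) = 69/16
Step 4: cell (2,2) = 1903/450
Full grid after step 4:
  27551/8640 586103/172800 91963/25920
  51199/14400 52259/14400 41693/10800
  176513/43200 15107/3600 1903/450
  3641/810 391231/86400 19547/4320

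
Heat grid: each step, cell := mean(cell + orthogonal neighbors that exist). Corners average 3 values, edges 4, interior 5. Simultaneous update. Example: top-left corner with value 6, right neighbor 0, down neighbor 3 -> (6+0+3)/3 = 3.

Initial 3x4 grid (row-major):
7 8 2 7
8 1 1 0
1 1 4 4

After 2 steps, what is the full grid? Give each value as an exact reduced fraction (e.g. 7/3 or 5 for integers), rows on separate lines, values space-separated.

Answer: 197/36 307/60 17/5 7/2
381/80 159/50 77/25 77/30
28/9 683/240 511/240 49/18

Derivation:
After step 1:
  23/3 9/2 9/2 3
  17/4 19/5 8/5 3
  10/3 7/4 5/2 8/3
After step 2:
  197/36 307/60 17/5 7/2
  381/80 159/50 77/25 77/30
  28/9 683/240 511/240 49/18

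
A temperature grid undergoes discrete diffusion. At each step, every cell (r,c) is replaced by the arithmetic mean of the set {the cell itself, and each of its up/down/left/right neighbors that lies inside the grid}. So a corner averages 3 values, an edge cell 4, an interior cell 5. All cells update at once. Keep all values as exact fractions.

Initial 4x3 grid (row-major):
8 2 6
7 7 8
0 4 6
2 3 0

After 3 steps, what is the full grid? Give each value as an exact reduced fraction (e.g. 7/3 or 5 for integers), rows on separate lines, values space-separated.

Answer: 5843/1080 27229/4800 1537/270
35581/7200 10231/2000 38831/7200
26851/7200 24403/6000 10367/2400
157/54 44237/14400 253/72

Derivation:
After step 1:
  17/3 23/4 16/3
  11/2 28/5 27/4
  13/4 4 9/2
  5/3 9/4 3
After step 2:
  203/36 447/80 107/18
  1201/240 138/25 1331/240
  173/48 98/25 73/16
  43/18 131/48 13/4
After step 3:
  5843/1080 27229/4800 1537/270
  35581/7200 10231/2000 38831/7200
  26851/7200 24403/6000 10367/2400
  157/54 44237/14400 253/72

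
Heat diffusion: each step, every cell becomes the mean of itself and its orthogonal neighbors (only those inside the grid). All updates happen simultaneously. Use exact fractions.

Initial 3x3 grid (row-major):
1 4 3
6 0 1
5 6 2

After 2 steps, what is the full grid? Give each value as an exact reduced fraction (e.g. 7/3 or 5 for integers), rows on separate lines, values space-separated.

Answer: 26/9 44/15 37/18
59/15 263/100 317/120
143/36 919/240 31/12

Derivation:
After step 1:
  11/3 2 8/3
  3 17/5 3/2
  17/3 13/4 3
After step 2:
  26/9 44/15 37/18
  59/15 263/100 317/120
  143/36 919/240 31/12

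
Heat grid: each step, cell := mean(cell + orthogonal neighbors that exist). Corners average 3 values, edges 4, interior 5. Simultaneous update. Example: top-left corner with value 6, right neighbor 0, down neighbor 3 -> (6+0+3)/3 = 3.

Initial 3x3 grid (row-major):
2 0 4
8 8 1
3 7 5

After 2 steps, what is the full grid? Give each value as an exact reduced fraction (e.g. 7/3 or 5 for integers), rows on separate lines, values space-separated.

After step 1:
  10/3 7/2 5/3
  21/4 24/5 9/2
  6 23/4 13/3
After step 2:
  145/36 133/40 29/9
  1163/240 119/25 153/40
  17/3 1253/240 175/36

Answer: 145/36 133/40 29/9
1163/240 119/25 153/40
17/3 1253/240 175/36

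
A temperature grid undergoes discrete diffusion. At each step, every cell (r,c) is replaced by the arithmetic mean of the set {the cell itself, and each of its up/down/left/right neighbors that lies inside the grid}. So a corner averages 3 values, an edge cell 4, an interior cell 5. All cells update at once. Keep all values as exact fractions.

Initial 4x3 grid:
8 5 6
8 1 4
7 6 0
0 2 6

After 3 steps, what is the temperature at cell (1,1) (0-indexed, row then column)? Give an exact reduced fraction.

Answer: 477/100

Derivation:
Step 1: cell (1,1) = 24/5
Step 2: cell (1,1) = 87/20
Step 3: cell (1,1) = 477/100
Full grid after step 3:
  459/80 401/80 369/80
  819/160 477/100 1907/480
  2183/480 2293/600 5339/1440
  2729/720 5237/1440 6937/2160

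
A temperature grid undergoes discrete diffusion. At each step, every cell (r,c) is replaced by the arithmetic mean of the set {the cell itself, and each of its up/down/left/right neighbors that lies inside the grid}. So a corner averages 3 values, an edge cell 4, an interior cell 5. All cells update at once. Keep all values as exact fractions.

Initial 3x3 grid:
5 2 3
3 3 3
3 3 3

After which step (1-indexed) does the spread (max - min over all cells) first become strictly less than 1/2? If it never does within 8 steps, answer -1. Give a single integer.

Answer: 2

Derivation:
Step 1: max=7/2, min=8/3, spread=5/6
Step 2: max=121/36, min=43/15, spread=89/180
  -> spread < 1/2 first at step 2
Step 3: max=23033/7200, min=529/180, spread=1873/7200
Step 4: max=409981/129600, min=160597/54000, spread=122741/648000
Step 5: max=80846897/25920000, min=215879/72000, spread=3130457/25920000
Step 6: max=1448867029/466560000, min=146832637/48600000, spread=196368569/2332800000
Step 7: max=86470070063/27993600000, min=7069499849/2332800000, spread=523543/8957952
Step 8: max=5176132378861/1679616000000, min=70933568413/23328000000, spread=4410589/107495424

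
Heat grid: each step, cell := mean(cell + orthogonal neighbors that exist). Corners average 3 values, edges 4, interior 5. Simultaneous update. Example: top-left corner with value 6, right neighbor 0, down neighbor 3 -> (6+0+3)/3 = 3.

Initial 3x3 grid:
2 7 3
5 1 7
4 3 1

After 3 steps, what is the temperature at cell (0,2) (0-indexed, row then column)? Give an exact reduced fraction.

Answer: 9181/2160

Derivation:
Step 1: cell (0,2) = 17/3
Step 2: cell (0,2) = 143/36
Step 3: cell (0,2) = 9181/2160
Full grid after step 3:
  8821/2160 55357/14400 9181/2160
  788/225 3939/1000 6479/1800
  2587/720 46457/14400 7801/2160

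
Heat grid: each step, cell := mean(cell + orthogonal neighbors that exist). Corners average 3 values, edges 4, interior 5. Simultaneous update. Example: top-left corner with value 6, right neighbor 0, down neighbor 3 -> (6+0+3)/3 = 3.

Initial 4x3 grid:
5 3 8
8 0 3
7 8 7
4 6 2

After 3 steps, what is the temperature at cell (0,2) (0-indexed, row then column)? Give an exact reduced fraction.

Answer: 4907/1080

Derivation:
Step 1: cell (0,2) = 14/3
Step 2: cell (0,2) = 79/18
Step 3: cell (0,2) = 4907/1080
Full grid after step 3:
  10619/2160 277/60 4907/1080
  7417/1440 1973/400 211/45
  8021/1440 251/48 1201/240
  12151/2160 773/144 1841/360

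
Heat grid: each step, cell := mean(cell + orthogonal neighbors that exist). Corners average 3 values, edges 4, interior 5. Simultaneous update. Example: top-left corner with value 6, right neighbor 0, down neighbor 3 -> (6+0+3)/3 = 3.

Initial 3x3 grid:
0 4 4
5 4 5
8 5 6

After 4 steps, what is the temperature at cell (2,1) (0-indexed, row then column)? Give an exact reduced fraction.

Answer: 4302029/864000

Derivation:
Step 1: cell (2,1) = 23/4
Step 2: cell (2,1) = 1301/240
Step 3: cell (2,1) = 73807/14400
Step 4: cell (2,1) = 4302029/864000
Full grid after step 4:
  175729/43200 446113/108000 549337/129600
  1291093/288000 1631423/360000 4001029/864000
  8771/1800 4302029/864000 322031/64800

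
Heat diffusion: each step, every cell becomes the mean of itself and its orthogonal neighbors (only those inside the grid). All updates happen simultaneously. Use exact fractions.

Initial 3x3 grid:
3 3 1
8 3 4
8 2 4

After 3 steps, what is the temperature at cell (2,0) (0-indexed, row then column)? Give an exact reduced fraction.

Answer: 235/48

Derivation:
Step 1: cell (2,0) = 6
Step 2: cell (2,0) = 21/4
Step 3: cell (2,0) = 235/48
Full grid after step 3:
  229/54 5131/1440 679/216
  6611/1440 4799/1200 267/80
  235/48 12257/2880 1609/432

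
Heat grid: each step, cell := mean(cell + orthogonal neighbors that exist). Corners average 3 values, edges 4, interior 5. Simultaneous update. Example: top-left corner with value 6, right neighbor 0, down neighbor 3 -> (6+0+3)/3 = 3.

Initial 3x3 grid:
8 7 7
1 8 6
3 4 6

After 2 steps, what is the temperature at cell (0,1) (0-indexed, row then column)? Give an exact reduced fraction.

Step 1: cell (0,1) = 15/2
Step 2: cell (0,1) = 247/40
Full grid after step 2:
  107/18 247/40 251/36
  91/20 297/50 479/80
  155/36 369/80 52/9

Answer: 247/40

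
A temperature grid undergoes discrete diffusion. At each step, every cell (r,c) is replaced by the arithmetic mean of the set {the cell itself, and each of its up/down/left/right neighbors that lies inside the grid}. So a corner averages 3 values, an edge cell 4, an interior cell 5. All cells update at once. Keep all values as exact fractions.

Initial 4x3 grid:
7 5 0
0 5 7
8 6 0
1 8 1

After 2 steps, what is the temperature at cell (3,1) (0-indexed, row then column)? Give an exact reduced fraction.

Step 1: cell (3,1) = 4
Step 2: cell (3,1) = 271/60
Full grid after step 2:
  53/12 337/80 15/4
  347/80 89/20 151/40
  1189/240 17/4 149/40
  161/36 271/60 7/2

Answer: 271/60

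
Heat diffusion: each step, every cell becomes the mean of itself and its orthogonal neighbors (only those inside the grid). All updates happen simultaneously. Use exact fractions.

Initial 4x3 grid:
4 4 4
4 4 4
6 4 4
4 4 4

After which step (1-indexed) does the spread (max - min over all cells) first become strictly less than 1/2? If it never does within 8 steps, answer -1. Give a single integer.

Answer: 3

Derivation:
Step 1: max=14/3, min=4, spread=2/3
Step 2: max=271/60, min=4, spread=31/60
Step 3: max=2371/540, min=4, spread=211/540
  -> spread < 1/2 first at step 3
Step 4: max=232897/54000, min=3647/900, spread=14077/54000
Step 5: max=2084407/486000, min=219683/54000, spread=5363/24300
Step 6: max=62060809/14580000, min=122869/30000, spread=93859/583200
Step 7: max=3709474481/874800000, min=199736467/48600000, spread=4568723/34992000
Step 8: max=221732435629/52488000000, min=6013618889/1458000000, spread=8387449/83980800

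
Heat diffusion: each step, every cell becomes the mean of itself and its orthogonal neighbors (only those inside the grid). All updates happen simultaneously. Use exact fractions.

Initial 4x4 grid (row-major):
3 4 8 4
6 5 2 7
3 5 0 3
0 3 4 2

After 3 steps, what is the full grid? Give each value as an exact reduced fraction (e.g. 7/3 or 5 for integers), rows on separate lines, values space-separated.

Answer: 9509/2160 3311/720 16723/3600 5197/1080
5809/1440 4879/1200 2507/600 7469/1800
8143/2400 1661/500 6597/2000 2027/600
521/180 6953/2400 2251/800 697/240

Derivation:
After step 1:
  13/3 5 9/2 19/3
  17/4 22/5 22/5 4
  7/2 16/5 14/5 3
  2 3 9/4 3
After step 2:
  163/36 547/120 607/120 89/18
  989/240 17/4 201/50 133/30
  259/80 169/50 313/100 16/5
  17/6 209/80 221/80 11/4
After step 3:
  9509/2160 3311/720 16723/3600 5197/1080
  5809/1440 4879/1200 2507/600 7469/1800
  8143/2400 1661/500 6597/2000 2027/600
  521/180 6953/2400 2251/800 697/240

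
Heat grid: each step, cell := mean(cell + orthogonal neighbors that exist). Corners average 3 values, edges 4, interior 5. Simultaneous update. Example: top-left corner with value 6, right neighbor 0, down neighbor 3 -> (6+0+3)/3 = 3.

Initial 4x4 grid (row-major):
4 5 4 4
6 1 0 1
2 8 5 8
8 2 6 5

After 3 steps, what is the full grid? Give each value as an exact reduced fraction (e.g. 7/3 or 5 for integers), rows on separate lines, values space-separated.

Answer: 149/36 8491/2400 8227/2400 2269/720
9601/2400 2043/500 6923/2000 751/200
2293/480 1691/400 13921/3000 7883/1800
3377/720 245/48 17431/3600 5647/1080

Derivation:
After step 1:
  5 7/2 13/4 3
  13/4 4 11/5 13/4
  6 18/5 27/5 19/4
  4 6 9/2 19/3
After step 2:
  47/12 63/16 239/80 19/6
  73/16 331/100 181/50 33/10
  337/80 5 409/100 74/15
  16/3 181/40 667/120 187/36
After step 3:
  149/36 8491/2400 8227/2400 2269/720
  9601/2400 2043/500 6923/2000 751/200
  2293/480 1691/400 13921/3000 7883/1800
  3377/720 245/48 17431/3600 5647/1080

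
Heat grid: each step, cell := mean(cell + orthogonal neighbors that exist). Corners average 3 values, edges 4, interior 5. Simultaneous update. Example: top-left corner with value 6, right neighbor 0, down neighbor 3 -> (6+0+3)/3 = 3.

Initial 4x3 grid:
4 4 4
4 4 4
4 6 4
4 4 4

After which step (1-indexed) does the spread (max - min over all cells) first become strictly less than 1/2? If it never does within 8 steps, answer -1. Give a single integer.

Step 1: max=9/2, min=4, spread=1/2
Step 2: max=223/50, min=4, spread=23/50
  -> spread < 1/2 first at step 2
Step 3: max=10411/2400, min=813/200, spread=131/480
Step 4: max=92951/21600, min=14791/3600, spread=841/4320
Step 5: max=37102051/8640000, min=2973373/720000, spread=56863/345600
Step 6: max=332574341/77760000, min=26909543/6480000, spread=386393/3110400
Step 7: max=132809723131/31104000000, min=10788358813/2592000000, spread=26795339/248832000
Step 8: max=7948775714129/1866240000000, min=649166149667/155520000000, spread=254051069/2985984000

Answer: 2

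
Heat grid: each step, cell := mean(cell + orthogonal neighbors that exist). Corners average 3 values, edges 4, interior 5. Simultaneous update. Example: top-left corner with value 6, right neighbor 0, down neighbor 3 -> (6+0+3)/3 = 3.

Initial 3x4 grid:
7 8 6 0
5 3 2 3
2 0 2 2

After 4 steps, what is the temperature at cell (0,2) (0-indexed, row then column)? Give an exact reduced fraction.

Step 1: cell (0,2) = 4
Step 2: cell (0,2) = 81/20
Step 3: cell (0,2) = 4453/1200
Step 4: cell (0,2) = 65683/18000
Full grid after step 4:
  591791/129600 228709/54000 65683/18000 135787/43200
  1137193/288000 145519/40000 1097821/360000 2377169/864000
  429841/129600 635711/216000 558071/216000 304111/129600

Answer: 65683/18000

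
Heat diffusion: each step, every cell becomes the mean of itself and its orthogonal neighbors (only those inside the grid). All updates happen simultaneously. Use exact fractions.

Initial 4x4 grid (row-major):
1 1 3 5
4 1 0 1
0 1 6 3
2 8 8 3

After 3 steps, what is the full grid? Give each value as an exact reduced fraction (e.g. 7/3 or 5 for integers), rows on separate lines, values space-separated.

Answer: 307/180 4591/2400 1773/800 593/240
1547/800 1069/500 1033/400 3287/1200
18587/7200 3703/1200 10343/3000 2617/720
7277/2160 3469/900 793/180 4673/1080

Derivation:
After step 1:
  2 3/2 9/4 3
  3/2 7/5 11/5 9/4
  7/4 16/5 18/5 13/4
  10/3 19/4 25/4 14/3
After step 2:
  5/3 143/80 179/80 5/2
  133/80 49/25 117/50 107/40
  587/240 147/50 37/10 413/120
  59/18 263/60 289/60 85/18
After step 3:
  307/180 4591/2400 1773/800 593/240
  1547/800 1069/500 1033/400 3287/1200
  18587/7200 3703/1200 10343/3000 2617/720
  7277/2160 3469/900 793/180 4673/1080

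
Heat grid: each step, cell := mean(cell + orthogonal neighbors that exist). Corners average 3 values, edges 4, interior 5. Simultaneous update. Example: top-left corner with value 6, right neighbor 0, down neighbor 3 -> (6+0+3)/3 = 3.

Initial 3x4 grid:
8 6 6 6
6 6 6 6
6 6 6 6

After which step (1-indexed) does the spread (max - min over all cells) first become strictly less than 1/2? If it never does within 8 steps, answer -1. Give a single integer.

Step 1: max=20/3, min=6, spread=2/3
Step 2: max=59/9, min=6, spread=5/9
Step 3: max=689/108, min=6, spread=41/108
  -> spread < 1/2 first at step 3
Step 4: max=81977/12960, min=6, spread=4217/12960
Step 5: max=4874749/777600, min=21679/3600, spread=38417/155520
Step 6: max=291136211/46656000, min=434597/72000, spread=1903471/9331200
Step 7: max=17397149089/2799360000, min=13075759/2160000, spread=18038617/111974400
Step 8: max=1041037782851/167961600000, min=1179326759/194400000, spread=883978523/6718464000

Answer: 3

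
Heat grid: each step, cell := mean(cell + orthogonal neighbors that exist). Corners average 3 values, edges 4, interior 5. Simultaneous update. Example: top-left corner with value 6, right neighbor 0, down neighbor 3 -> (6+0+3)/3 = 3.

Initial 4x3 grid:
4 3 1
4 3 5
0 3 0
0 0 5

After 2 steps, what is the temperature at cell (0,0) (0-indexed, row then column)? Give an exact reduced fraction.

Answer: 55/18

Derivation:
Step 1: cell (0,0) = 11/3
Step 2: cell (0,0) = 55/18
Full grid after step 2:
  55/18 781/240 8/3
  353/120 251/100 121/40
  57/40 59/25 251/120
  5/4 73/60 83/36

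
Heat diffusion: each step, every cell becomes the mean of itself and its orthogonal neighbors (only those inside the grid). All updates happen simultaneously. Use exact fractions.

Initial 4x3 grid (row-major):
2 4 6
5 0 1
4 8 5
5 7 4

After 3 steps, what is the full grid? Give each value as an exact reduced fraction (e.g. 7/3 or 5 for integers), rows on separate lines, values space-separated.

Answer: 7561/2160 11947/3600 3743/1080
27079/7200 23237/6000 13277/3600
34139/7200 27217/6000 1027/225
11213/2160 9511/1800 5419/1080

Derivation:
After step 1:
  11/3 3 11/3
  11/4 18/5 3
  11/2 24/5 9/2
  16/3 6 16/3
After step 2:
  113/36 209/60 29/9
  931/240 343/100 443/120
  1103/240 122/25 529/120
  101/18 161/30 95/18
After step 3:
  7561/2160 11947/3600 3743/1080
  27079/7200 23237/6000 13277/3600
  34139/7200 27217/6000 1027/225
  11213/2160 9511/1800 5419/1080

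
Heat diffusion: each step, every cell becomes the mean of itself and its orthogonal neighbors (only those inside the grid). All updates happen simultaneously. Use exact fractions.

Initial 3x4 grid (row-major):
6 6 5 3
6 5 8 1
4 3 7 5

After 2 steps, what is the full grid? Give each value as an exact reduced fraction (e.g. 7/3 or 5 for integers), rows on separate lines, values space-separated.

After step 1:
  6 11/2 11/2 3
  21/4 28/5 26/5 17/4
  13/3 19/4 23/4 13/3
After step 2:
  67/12 113/20 24/5 17/4
  1271/240 263/50 263/50 1007/240
  43/9 613/120 601/120 43/9

Answer: 67/12 113/20 24/5 17/4
1271/240 263/50 263/50 1007/240
43/9 613/120 601/120 43/9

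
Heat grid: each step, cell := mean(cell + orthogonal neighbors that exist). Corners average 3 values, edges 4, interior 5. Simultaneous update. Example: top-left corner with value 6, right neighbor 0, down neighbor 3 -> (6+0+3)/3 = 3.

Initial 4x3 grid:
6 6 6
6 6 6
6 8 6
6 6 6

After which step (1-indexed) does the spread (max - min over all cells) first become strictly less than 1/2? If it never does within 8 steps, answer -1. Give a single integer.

Answer: 2

Derivation:
Step 1: max=13/2, min=6, spread=1/2
Step 2: max=323/50, min=6, spread=23/50
  -> spread < 1/2 first at step 2
Step 3: max=15211/2400, min=1213/200, spread=131/480
Step 4: max=136151/21600, min=21991/3600, spread=841/4320
Step 5: max=54382051/8640000, min=4413373/720000, spread=56863/345600
Step 6: max=488094341/77760000, min=39869543/6480000, spread=386393/3110400
Step 7: max=195017723131/31104000000, min=15972358813/2592000000, spread=26795339/248832000
Step 8: max=11681255714129/1866240000000, min=960206149667/155520000000, spread=254051069/2985984000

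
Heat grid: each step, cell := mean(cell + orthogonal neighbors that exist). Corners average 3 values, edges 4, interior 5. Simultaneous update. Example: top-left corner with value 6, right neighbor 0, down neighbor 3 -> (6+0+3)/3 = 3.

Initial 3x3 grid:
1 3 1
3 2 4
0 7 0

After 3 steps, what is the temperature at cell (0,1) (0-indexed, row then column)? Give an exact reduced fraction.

Answer: 10517/4800

Derivation:
Step 1: cell (0,1) = 7/4
Step 2: cell (0,1) = 211/80
Step 3: cell (0,1) = 10517/4800
Full grid after step 3:
  5213/2160 10517/4800 2759/1080
  16513/7200 5529/2000 35251/14400
  6023/2160 12467/4800 791/270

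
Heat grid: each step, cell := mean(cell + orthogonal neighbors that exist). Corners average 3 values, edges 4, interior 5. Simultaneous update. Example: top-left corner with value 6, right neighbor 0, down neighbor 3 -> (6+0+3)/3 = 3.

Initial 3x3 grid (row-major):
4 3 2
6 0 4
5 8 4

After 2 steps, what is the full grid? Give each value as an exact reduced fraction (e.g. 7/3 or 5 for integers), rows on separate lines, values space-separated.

After step 1:
  13/3 9/4 3
  15/4 21/5 5/2
  19/3 17/4 16/3
After step 2:
  31/9 827/240 31/12
  1117/240 339/100 451/120
  43/9 1207/240 145/36

Answer: 31/9 827/240 31/12
1117/240 339/100 451/120
43/9 1207/240 145/36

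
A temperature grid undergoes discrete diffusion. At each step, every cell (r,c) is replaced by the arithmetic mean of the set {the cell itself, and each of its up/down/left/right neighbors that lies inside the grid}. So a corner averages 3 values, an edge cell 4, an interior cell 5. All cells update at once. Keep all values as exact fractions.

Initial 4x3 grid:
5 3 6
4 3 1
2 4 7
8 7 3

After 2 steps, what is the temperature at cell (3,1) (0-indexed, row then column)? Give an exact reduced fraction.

Answer: 643/120

Derivation:
Step 1: cell (3,1) = 11/2
Step 2: cell (3,1) = 643/120
Full grid after step 2:
  47/12 175/48 71/18
  15/4 98/25 43/12
  137/30 427/100 137/30
  47/9 643/120 179/36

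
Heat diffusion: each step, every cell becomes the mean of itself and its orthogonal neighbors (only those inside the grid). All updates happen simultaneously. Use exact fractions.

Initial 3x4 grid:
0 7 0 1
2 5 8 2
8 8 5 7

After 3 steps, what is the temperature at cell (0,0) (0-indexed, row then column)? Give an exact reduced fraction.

Step 1: cell (0,0) = 3
Step 2: cell (0,0) = 13/4
Step 3: cell (0,0) = 191/48
Full grid after step 3:
  191/48 149/40 229/60 233/72
  4321/960 397/80 131/30 6191/1440
  791/144 1319/240 4033/720 521/108

Answer: 191/48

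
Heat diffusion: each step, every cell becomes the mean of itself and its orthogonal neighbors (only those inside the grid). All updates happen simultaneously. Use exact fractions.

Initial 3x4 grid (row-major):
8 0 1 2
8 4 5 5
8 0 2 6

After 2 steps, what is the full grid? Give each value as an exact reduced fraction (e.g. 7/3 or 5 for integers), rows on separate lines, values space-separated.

Answer: 187/36 839/240 679/240 55/18
79/15 411/100 331/100 149/40
95/18 929/240 869/240 145/36

Derivation:
After step 1:
  16/3 13/4 2 8/3
  7 17/5 17/5 9/2
  16/3 7/2 13/4 13/3
After step 2:
  187/36 839/240 679/240 55/18
  79/15 411/100 331/100 149/40
  95/18 929/240 869/240 145/36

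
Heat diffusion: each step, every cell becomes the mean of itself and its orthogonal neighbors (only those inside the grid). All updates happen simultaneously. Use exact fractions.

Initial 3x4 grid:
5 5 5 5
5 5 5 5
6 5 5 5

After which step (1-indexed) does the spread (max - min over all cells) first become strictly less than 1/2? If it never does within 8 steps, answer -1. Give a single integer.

Answer: 1

Derivation:
Step 1: max=16/3, min=5, spread=1/3
  -> spread < 1/2 first at step 1
Step 2: max=95/18, min=5, spread=5/18
Step 3: max=1121/216, min=5, spread=41/216
Step 4: max=133817/25920, min=5, spread=4217/25920
Step 5: max=7985149/1555200, min=36079/7200, spread=38417/311040
Step 6: max=477760211/93312000, min=722597/144000, spread=1903471/18662400
Step 7: max=28594589089/5598720000, min=21715759/4320000, spread=18038617/223948800
Step 8: max=1712884182851/335923200000, min=1956926759/388800000, spread=883978523/13436928000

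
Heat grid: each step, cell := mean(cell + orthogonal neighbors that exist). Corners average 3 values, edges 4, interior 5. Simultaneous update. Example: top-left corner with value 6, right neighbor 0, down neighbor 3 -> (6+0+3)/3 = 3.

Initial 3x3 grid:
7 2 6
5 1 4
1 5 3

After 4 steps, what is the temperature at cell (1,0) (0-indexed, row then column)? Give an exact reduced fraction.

Step 1: cell (1,0) = 7/2
Step 2: cell (1,0) = 457/120
Step 3: cell (1,0) = 26039/7200
Step 4: cell (1,0) = 1589233/432000
Full grid after step 4:
  246199/64800 826429/216000 80983/21600
  1589233/432000 648071/180000 174887/48000
  56281/16200 1506983/432000 37379/10800

Answer: 1589233/432000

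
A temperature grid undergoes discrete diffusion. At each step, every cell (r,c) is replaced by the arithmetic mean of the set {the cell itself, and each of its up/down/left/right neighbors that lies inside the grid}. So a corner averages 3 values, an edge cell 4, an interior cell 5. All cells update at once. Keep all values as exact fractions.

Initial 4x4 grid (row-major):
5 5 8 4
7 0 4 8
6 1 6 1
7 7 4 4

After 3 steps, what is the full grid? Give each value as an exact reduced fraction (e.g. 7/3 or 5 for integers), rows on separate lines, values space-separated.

After step 1:
  17/3 9/2 21/4 20/3
  9/2 17/5 26/5 17/4
  21/4 4 16/5 19/4
  20/3 19/4 21/4 3
After step 2:
  44/9 1129/240 1297/240 97/18
  1129/240 108/25 213/50 313/60
  245/48 103/25 112/25 19/5
  50/9 31/6 81/20 13/3
After step 3:
  5147/1080 34771/7200 35563/7200 11527/2160
  34231/7200 2653/600 28417/6000 16799/3600
  35071/7200 27829/6000 2071/500 1783/400
  2279/432 17003/3600 1803/400 731/180

Answer: 5147/1080 34771/7200 35563/7200 11527/2160
34231/7200 2653/600 28417/6000 16799/3600
35071/7200 27829/6000 2071/500 1783/400
2279/432 17003/3600 1803/400 731/180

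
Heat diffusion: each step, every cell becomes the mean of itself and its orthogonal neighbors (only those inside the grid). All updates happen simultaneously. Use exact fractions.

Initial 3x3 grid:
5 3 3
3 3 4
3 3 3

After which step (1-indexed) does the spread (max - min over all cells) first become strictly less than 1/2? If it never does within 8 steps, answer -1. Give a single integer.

Step 1: max=11/3, min=3, spread=2/3
Step 2: max=32/9, min=47/15, spread=19/45
  -> spread < 1/2 first at step 2
Step 3: max=929/270, min=5753/1800, spread=1321/5400
Step 4: max=110021/32400, min=418159/129600, spread=877/5184
Step 5: max=817439/243000, min=25236173/7776000, spread=7375/62208
Step 6: max=390237539/116640000, min=1522107031/466560000, spread=62149/746496
Step 7: max=11660608829/3499200000, min=91648798757/27993600000, spread=523543/8957952
Step 8: max=1395628121201/419904000000, min=5513597031679/1679616000000, spread=4410589/107495424

Answer: 2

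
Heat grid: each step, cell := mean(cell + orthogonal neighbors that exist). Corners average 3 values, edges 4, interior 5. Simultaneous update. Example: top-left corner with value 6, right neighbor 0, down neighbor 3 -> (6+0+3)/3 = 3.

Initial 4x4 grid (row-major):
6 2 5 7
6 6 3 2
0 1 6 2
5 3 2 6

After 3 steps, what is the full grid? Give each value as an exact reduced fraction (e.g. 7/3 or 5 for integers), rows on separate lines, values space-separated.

After step 1:
  14/3 19/4 17/4 14/3
  9/2 18/5 22/5 7/2
  3 16/5 14/5 4
  8/3 11/4 17/4 10/3
After step 2:
  167/36 259/60 271/60 149/36
  473/120 409/100 371/100 497/120
  401/120 307/100 373/100 409/120
  101/36 193/60 197/60 139/36
After step 3:
  4643/1080 7903/1800 7507/1800 4607/1080
  14411/3600 11477/3000 12113/3000 13859/3600
  11843/3600 10469/3000 10321/3000 13627/3600
  3371/1080 5569/1800 6341/1800 3799/1080

Answer: 4643/1080 7903/1800 7507/1800 4607/1080
14411/3600 11477/3000 12113/3000 13859/3600
11843/3600 10469/3000 10321/3000 13627/3600
3371/1080 5569/1800 6341/1800 3799/1080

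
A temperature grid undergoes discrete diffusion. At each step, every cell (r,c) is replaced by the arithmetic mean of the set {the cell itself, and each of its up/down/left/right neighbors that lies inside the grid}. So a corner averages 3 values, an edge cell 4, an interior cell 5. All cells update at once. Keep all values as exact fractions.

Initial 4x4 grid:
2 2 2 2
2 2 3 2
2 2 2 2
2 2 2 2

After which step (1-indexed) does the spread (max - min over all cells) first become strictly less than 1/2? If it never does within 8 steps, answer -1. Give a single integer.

Step 1: max=9/4, min=2, spread=1/4
  -> spread < 1/2 first at step 1
Step 2: max=111/50, min=2, spread=11/50
Step 3: max=5167/2400, min=2, spread=367/2400
Step 4: max=23171/10800, min=1213/600, spread=1337/10800
Step 5: max=689669/324000, min=36469/18000, spread=33227/324000
Step 6: max=20654327/9720000, min=220049/108000, spread=849917/9720000
Step 7: max=616914347/291600000, min=3308533/1620000, spread=21378407/291600000
Step 8: max=18462462371/8748000000, min=995688343/486000000, spread=540072197/8748000000

Answer: 1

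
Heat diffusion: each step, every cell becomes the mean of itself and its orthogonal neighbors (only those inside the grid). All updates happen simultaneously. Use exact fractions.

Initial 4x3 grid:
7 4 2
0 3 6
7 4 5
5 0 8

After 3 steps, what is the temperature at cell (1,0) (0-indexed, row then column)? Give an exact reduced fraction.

Step 1: cell (1,0) = 17/4
Step 2: cell (1,0) = 919/240
Step 3: cell (1,0) = 28267/7200
Full grid after step 3:
  8329/2160 7033/1800 2893/720
  28267/7200 1501/375 9989/2400
  3233/800 24851/6000 31997/7200
  1463/360 61909/14400 1201/270

Answer: 28267/7200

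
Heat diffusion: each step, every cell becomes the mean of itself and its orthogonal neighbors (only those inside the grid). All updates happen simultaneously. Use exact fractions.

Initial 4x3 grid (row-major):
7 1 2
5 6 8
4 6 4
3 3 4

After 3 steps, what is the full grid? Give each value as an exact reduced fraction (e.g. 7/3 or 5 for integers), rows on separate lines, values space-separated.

Answer: 2483/540 2699/600 4811/1080
8477/1800 4729/1000 8377/1800
2033/450 4539/1000 8407/1800
2219/540 2549/600 4673/1080

Derivation:
After step 1:
  13/3 4 11/3
  11/2 26/5 5
  9/2 23/5 11/2
  10/3 4 11/3
After step 2:
  83/18 43/10 38/9
  293/60 243/50 581/120
  269/60 119/25 563/120
  71/18 39/10 79/18
After step 3:
  2483/540 2699/600 4811/1080
  8477/1800 4729/1000 8377/1800
  2033/450 4539/1000 8407/1800
  2219/540 2549/600 4673/1080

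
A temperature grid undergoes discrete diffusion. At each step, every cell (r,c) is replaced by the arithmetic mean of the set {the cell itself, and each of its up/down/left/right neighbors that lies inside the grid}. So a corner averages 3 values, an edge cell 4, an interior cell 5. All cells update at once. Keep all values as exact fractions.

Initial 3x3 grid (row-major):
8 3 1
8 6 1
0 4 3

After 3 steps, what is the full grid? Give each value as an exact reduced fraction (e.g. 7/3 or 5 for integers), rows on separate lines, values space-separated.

After step 1:
  19/3 9/2 5/3
  11/2 22/5 11/4
  4 13/4 8/3
After step 2:
  49/9 169/40 107/36
  607/120 102/25 689/240
  17/4 859/240 26/9
After step 3:
  2651/540 10033/2400 7249/2160
  33899/7200 1486/375 46123/14400
  1031/240 53273/14400 1681/540

Answer: 2651/540 10033/2400 7249/2160
33899/7200 1486/375 46123/14400
1031/240 53273/14400 1681/540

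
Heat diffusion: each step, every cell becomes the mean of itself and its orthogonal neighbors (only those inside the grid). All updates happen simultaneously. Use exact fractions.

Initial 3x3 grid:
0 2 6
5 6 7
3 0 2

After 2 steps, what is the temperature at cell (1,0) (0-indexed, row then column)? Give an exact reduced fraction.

Step 1: cell (1,0) = 7/2
Step 2: cell (1,0) = 25/8
Full grid after step 2:
  28/9 89/24 55/12
  25/8 19/5 69/16
  107/36 149/48 11/3

Answer: 25/8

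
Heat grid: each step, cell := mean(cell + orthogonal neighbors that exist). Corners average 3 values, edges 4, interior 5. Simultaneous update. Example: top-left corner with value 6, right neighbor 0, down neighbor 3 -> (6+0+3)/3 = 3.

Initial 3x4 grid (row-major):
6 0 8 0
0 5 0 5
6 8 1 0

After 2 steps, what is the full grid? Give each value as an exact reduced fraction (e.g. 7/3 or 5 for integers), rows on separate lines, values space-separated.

After step 1:
  2 19/4 2 13/3
  17/4 13/5 19/5 5/4
  14/3 5 9/4 2
After step 2:
  11/3 227/80 893/240 91/36
  811/240 102/25 119/50 683/240
  167/36 871/240 261/80 11/6

Answer: 11/3 227/80 893/240 91/36
811/240 102/25 119/50 683/240
167/36 871/240 261/80 11/6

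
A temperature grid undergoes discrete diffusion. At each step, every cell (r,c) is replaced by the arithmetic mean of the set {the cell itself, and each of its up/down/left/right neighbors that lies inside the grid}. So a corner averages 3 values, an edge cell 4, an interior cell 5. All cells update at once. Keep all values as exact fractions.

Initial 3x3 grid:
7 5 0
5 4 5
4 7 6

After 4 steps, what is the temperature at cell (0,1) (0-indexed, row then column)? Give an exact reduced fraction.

Answer: 333529/72000

Derivation:
Step 1: cell (0,1) = 4
Step 2: cell (0,1) = 91/20
Step 3: cell (0,1) = 1333/300
Step 4: cell (0,1) = 333529/72000
Full grid after step 4:
  155111/32400 333529/72000 569869/129600
  90601/18000 26884/5625 4029473/864000
  664819/129600 4382723/864000 52387/10800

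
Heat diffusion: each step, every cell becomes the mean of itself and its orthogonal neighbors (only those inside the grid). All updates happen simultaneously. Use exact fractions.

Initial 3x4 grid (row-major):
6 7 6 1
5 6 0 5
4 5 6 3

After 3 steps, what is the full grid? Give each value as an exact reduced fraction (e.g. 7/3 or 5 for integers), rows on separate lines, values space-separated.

After step 1:
  6 25/4 7/2 4
  21/4 23/5 23/5 9/4
  14/3 21/4 7/2 14/3
After step 2:
  35/6 407/80 367/80 13/4
  1231/240 519/100 369/100 931/240
  91/18 1081/240 1081/240 125/36
After step 3:
  107/20 12419/2400 3323/800 703/180
  76349/14400 28321/6000 26221/6000 51449/14400
  661/135 34657/7200 29107/7200 1067/270

Answer: 107/20 12419/2400 3323/800 703/180
76349/14400 28321/6000 26221/6000 51449/14400
661/135 34657/7200 29107/7200 1067/270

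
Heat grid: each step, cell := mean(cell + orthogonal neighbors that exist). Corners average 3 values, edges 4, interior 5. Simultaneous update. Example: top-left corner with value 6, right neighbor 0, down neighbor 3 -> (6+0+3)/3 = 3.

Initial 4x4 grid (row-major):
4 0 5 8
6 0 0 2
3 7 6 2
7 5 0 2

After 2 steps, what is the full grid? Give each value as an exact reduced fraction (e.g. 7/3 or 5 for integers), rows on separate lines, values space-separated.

After step 1:
  10/3 9/4 13/4 5
  13/4 13/5 13/5 3
  23/4 21/5 3 3
  5 19/4 13/4 4/3
After step 2:
  53/18 343/120 131/40 15/4
  56/15 149/50 289/100 17/5
  91/20 203/50 321/100 31/12
  31/6 43/10 37/12 91/36

Answer: 53/18 343/120 131/40 15/4
56/15 149/50 289/100 17/5
91/20 203/50 321/100 31/12
31/6 43/10 37/12 91/36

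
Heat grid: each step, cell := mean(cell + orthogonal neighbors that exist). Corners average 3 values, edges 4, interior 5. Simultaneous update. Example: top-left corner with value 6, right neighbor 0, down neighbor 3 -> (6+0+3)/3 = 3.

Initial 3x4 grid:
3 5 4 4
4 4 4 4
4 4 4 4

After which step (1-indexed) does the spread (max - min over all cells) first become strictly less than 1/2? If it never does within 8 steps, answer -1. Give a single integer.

Answer: 2

Derivation:
Step 1: max=17/4, min=15/4, spread=1/2
Step 2: max=329/80, min=47/12, spread=47/240
  -> spread < 1/2 first at step 2
Step 3: max=9809/2400, min=18973/4800, spread=43/320
Step 4: max=87689/21600, min=171743/43200, spread=727/8640
Step 5: max=8744531/2160000, min=69003493/17280000, spread=63517/1152000
Step 6: max=78632711/19440000, min=621623963/155520000, spread=297509/6220800
Step 7: max=2355260087/583200000, min=37365715417/9331200000, spread=12737839/373248000
Step 8: max=70618884179/17496000000, min=2243357018603/559872000000, spread=131578201/4478976000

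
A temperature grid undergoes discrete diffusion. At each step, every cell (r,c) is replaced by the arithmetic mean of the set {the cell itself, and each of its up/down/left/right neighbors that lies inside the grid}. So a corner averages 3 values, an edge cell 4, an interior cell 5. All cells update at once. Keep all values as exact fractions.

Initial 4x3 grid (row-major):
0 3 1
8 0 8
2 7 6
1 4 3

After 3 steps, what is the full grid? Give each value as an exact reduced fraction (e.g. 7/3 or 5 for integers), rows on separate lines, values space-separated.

After step 1:
  11/3 1 4
  5/2 26/5 15/4
  9/2 19/5 6
  7/3 15/4 13/3
After step 2:
  43/18 52/15 35/12
  119/30 13/4 379/80
  197/60 93/20 1073/240
  127/36 853/240 169/36
After step 3:
  442/135 541/180 2669/720
  29/9 4817/1200 123/32
  2777/720 461/120 6679/1440
  7463/2160 11827/2880 4579/1080

Answer: 442/135 541/180 2669/720
29/9 4817/1200 123/32
2777/720 461/120 6679/1440
7463/2160 11827/2880 4579/1080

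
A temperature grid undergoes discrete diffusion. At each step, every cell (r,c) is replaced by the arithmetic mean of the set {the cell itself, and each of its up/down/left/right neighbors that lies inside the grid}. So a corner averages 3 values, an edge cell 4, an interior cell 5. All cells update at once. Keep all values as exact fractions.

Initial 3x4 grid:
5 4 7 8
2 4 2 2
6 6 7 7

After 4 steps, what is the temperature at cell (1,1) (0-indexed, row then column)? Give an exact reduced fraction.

Step 1: cell (1,1) = 18/5
Step 2: cell (1,1) = 23/5
Step 3: cell (1,1) = 217/48
Step 4: cell (1,1) = 337073/72000
Full grid after step 4:
  22973/5184 39313/8640 210401/43200 129571/25920
  154043/34560 337073/72000 38947/8000 291503/57600
  24137/5184 41113/8640 216001/43200 131351/25920

Answer: 337073/72000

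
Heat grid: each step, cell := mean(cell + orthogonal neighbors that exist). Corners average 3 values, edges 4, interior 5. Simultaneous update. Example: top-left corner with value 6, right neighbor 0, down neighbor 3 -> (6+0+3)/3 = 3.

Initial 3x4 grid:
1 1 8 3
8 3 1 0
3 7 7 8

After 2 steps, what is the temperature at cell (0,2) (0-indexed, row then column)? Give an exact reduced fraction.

Answer: 419/120

Derivation:
Step 1: cell (0,2) = 13/4
Step 2: cell (0,2) = 419/120
Full grid after step 2:
  31/9 83/24 419/120 119/36
  205/48 99/25 99/25 58/15
  59/12 83/16 391/80 55/12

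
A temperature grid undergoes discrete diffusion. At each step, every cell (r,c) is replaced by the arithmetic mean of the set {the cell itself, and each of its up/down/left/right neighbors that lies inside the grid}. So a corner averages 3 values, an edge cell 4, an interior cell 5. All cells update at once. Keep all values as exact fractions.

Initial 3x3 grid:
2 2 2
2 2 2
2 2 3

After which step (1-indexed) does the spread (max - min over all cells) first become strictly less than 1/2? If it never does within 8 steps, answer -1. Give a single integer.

Answer: 1

Derivation:
Step 1: max=7/3, min=2, spread=1/3
  -> spread < 1/2 first at step 1
Step 2: max=41/18, min=2, spread=5/18
Step 3: max=473/216, min=2, spread=41/216
Step 4: max=28051/12960, min=731/360, spread=347/2592
Step 5: max=1662137/777600, min=7357/3600, spread=2921/31104
Step 6: max=99140539/46656000, min=889483/432000, spread=24611/373248
Step 7: max=5917442033/2799360000, min=20096741/9720000, spread=207329/4478976
Step 8: max=353953152451/167961600000, min=1075601599/518400000, spread=1746635/53747712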